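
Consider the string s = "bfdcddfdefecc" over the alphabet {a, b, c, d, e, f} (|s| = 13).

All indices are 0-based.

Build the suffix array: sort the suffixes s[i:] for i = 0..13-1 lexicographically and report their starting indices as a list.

[0, 12, 11, 3, 2, 4, 7, 5, 10, 8, 1, 6, 9]

rank | idx | suffix
   0 |   0 | bfdcddfdefecc
   1 |  12 | c
   2 |  11 | cc
   3 |   3 | cddfdefecc
   4 |   2 | dcddfdefecc
   5 |   4 | ddfdefecc
   6 |   7 | defecc
   7 |   5 | dfdefecc
   8 |  10 | ecc
   9 |   8 | efecc
  10 |   1 | fdcddfdefecc
  11 |   6 | fdefecc
  12 |   9 | fecc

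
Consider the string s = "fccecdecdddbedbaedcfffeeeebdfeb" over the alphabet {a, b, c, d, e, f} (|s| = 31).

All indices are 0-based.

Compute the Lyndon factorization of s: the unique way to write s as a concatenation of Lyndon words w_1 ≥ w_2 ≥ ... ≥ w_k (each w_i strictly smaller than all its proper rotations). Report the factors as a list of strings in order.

["f", "ccecdecddd", "bed", "b", "aedcfffeeeebdfeb"]

emit factor 1: 'f' (i=0, period=1)
emit factor 2: 'ccecdecddd' (i=1, period=10)
emit factor 3: 'bed' (i=11, period=3)
emit factor 4: 'b' (i=14, period=1)
emit factor 5: 'aedcfffeeeebdfeb' (i=15, period=16)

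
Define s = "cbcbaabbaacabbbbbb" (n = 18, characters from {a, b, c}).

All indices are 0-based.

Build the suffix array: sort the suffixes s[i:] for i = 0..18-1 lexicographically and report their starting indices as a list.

[4, 8, 5, 11, 9, 17, 3, 7, 16, 6, 15, 14, 13, 12, 1, 10, 2, 0]

rank→(start, suffix):
  0 → (4, 'aabbaacabbbbbb')
  1 → (8, 'aacabbbbbb')
  2 → (5, 'abbaacabbbbbb')
  3 → (11, 'abbbbbb')
  4 → (9, 'acabbbbbb')
  5 → (17, 'b')
  6 → (3, 'baabbaacabbbbbb')
  7 → (7, 'baacabbbbbb')
  8 → (16, 'bb')
  9 → (6, 'bbaacabbbbbb')
  10 → (15, 'bbb')
  11 → (14, 'bbbb')
  12 → (13, 'bbbbb')
  13 → (12, 'bbbbbb')
  14 → (1, 'bcbaabbaacabbbbbb')
  15 → (10, 'cabbbbbb')
  16 → (2, 'cbaabbaacabbbbbb')
  17 → (0, 'cbcbaabbaacabbbbbb')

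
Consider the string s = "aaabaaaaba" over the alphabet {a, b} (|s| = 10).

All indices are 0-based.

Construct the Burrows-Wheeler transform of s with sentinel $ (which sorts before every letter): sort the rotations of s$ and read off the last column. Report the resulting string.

rank  rotation     last
    0  $aaabaaaaba  a
    1  a$aaabaaaab  b
    2  aaaaba$aaab  b
    3  aaaba$aaaba  a
    4  aaabaaaaba$  $
    5  aaba$aaabaa  a
    6  aabaaaaba$a  a
    7  aba$aaabaaa  a
    8  abaaaaba$aa  a
    9  ba$aaabaaaa  a
   10  baaaaba$aaa  a

abba$aaaaaa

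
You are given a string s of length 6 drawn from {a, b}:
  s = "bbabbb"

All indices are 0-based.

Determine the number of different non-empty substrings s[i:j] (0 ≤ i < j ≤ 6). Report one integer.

sorted suffixes:
  #0 SA[0]=2  'abbb'
  #1 SA[1]=5  'b'
  #2 SA[2]=1  'babbb'
  #3 SA[3]=4  'bb'
  #4 SA[4]=0  'bbabbb'
  #5 SA[5]=3  'bbb'

SA = [2, 5, 1, 4, 0, 3]
rank  pair      lcp
   1  s[2:],s[5:]  0  ''
   2  s[5:],s[1:]  1  'b'
   3  s[1:],s[4:]  1  'b'
   4  s[4:],s[0:]  2  'bb'
   5  s[0:],s[3:]  2  'bb'

n(n+1)/2 = 6·7/2 = 21
Σ LCP = 0 + 0 + 1 + 1 + 2 + 2 = 6
distinct = 21 − 6 = 15

15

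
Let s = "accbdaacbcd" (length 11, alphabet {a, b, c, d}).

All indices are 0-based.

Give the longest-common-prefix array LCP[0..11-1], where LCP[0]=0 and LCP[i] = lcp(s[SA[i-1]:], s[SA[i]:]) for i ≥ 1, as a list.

rank | idx | suffix
   0 |   5 | aacbcd
   1 |   6 | acbcd
   2 |   0 | accbdaacbcd
   3 |   8 | bcd
   4 |   3 | bdaacbcd
   5 |   7 | cbcd
   6 |   2 | cbdaacbcd
   7 |   1 | ccbdaacbcd
   8 |   9 | cd
   9 |  10 | d
  10 |   4 | daacbcd

SA = [5, 6, 0, 8, 3, 7, 2, 1, 9, 10, 4]
[i] adj suffixes → lcp
  [1] 5/6 → 1 ('a')
  [2] 6/0 → 2 ('ac')
  [3] 0/8 → 0 ('')
  [4] 8/3 → 1 ('b')
  [5] 3/7 → 0 ('')
  [6] 7/2 → 2 ('cb')
  [7] 2/1 → 1 ('c')
  [8] 1/9 → 1 ('c')
  [9] 9/10 → 0 ('')
  [10] 10/4 → 1 ('d')

[0, 1, 2, 0, 1, 0, 2, 1, 1, 0, 1]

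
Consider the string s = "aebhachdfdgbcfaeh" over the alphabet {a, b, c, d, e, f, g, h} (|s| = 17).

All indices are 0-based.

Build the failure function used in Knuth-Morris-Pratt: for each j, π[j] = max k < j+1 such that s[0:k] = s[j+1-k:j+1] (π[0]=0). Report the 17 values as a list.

[0, 0, 0, 0, 1, 0, 0, 0, 0, 0, 0, 0, 0, 0, 1, 2, 0]

π[0] = 0
j=1 s[j]='e': π[1]=0 (border '')
j=2 s[j]='b': π[2]=0 (border '')
j=3 s[j]='h': π[3]=0 (border '')
j=4 s[j]='a': π[4]=1 (border 'a')
j=5 s[j]='c': k: 1→0; π[5]=0 (border '')
j=6 s[j]='h': π[6]=0 (border '')
j=7 s[j]='d': π[7]=0 (border '')
j=8 s[j]='f': π[8]=0 (border '')
j=9 s[j]='d': π[9]=0 (border '')
j=10 s[j]='g': π[10]=0 (border '')
j=11 s[j]='b': π[11]=0 (border '')
j=12 s[j]='c': π[12]=0 (border '')
j=13 s[j]='f': π[13]=0 (border '')
j=14 s[j]='a': π[14]=1 (border 'a')
j=15 s[j]='e': π[15]=2 (border 'ae')
j=16 s[j]='h': k: 2→0; π[16]=0 (border '')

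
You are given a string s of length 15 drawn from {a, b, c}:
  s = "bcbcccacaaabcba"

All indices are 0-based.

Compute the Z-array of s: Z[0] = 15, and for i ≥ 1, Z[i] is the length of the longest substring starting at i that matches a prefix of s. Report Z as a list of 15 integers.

[15, 0, 2, 0, 0, 0, 0, 0, 0, 0, 0, 3, 0, 1, 0]

Z[0]=15
i=1: outside box; Z[1]=0
i=2: outside box; Z[2]=2 scan→box=[2,4)
i=3: min(r-i=1, Z[1]=0)=0; Z[3]=0
i=4: outside box; Z[4]=0
i=5: outside box; Z[5]=0
i=6: outside box; Z[6]=0
i=7: outside box; Z[7]=0
i=8: outside box; Z[8]=0
i=9: outside box; Z[9]=0
i=10: outside box; Z[10]=0
i=11: outside box; Z[11]=3 scan→box=[11,14)
i=12: min(r-i=2, Z[1]=0)=0; Z[12]=0
i=13: min(r-i=1, Z[2]=2)=1; Z[13]=1
i=14: outside box; Z[14]=0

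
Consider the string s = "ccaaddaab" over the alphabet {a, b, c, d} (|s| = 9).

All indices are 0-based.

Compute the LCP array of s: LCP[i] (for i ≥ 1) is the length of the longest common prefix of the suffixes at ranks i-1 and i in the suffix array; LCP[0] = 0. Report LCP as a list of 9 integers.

rank→(start, suffix):
  0 → (6, 'aab')
  1 → (2, 'aaddaab')
  2 → (7, 'ab')
  3 → (3, 'addaab')
  4 → (8, 'b')
  5 → (1, 'caaddaab')
  6 → (0, 'ccaaddaab')
  7 → (5, 'daab')
  8 → (4, 'ddaab')

SA = [6, 2, 7, 3, 8, 1, 0, 5, 4]
i: (SA[i-1],SA[i]) lcp shared
  1: (6,2) 2 'aa'
  2: (2,7) 1 'a'
  3: (7,3) 1 'a'
  4: (3,8) 0 ''
  5: (8,1) 0 ''
  6: (1,0) 1 'c'
  7: (0,5) 0 ''
  8: (5,4) 1 'd'

[0, 2, 1, 1, 0, 0, 1, 0, 1]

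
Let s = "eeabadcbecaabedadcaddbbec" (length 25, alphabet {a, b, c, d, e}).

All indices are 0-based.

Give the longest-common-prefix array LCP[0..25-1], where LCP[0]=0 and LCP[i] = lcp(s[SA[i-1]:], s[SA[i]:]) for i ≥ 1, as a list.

[0, 1, 2, 1, 3, 2, 0, 1, 1, 3, 2, 0, 1, 2, 1, 0, 1, 1, 2, 1, 0, 1, 2, 1, 1]

rank→(start, suffix):
  0 → (10, 'aabedadcaddbbec')
  1 → (2, 'abadcbecaabedadcaddbbec')
  2 → (11, 'abedadcaddbbec')
  3 → (15, 'adcaddbbec')
  4 → (4, 'adcbecaabedadcaddbbec')
  5 → (18, 'addbbec')
  6 → (3, 'badcbecaabedadcaddbbec')
  7 → (21, 'bbec')
  8 → (22, 'bec')
  9 → (7, 'becaabedadcaddbbec')
  10 → (12, 'bedadcaddbbec')
  11 → (24, 'c')
  12 → (9, 'caabedadcaddbbec')
  13 → (17, 'caddbbec')
  14 → (6, 'cbecaabedadcaddbbec')
  15 → (14, 'dadcaddbbec')
  16 → (20, 'dbbec')
  17 → (16, 'dcaddbbec')
  18 → (5, 'dcbecaabedadcaddbbec')
  19 → (19, 'ddbbec')
  20 → (1, 'eabadcbecaabedadcaddbbec')
  21 → (23, 'ec')
  22 → (8, 'ecaabedadcaddbbec')
  23 → (13, 'edadcaddbbec')
  24 → (0, 'eeabadcbecaabedadcaddbbec')

SA = [10, 2, 11, 15, 4, 18, 3, 21, 22, 7, 12, 24, 9, 17, 6, 14, 20, 16, 5, 19, 1, 23, 8, 13, 0]
[i] adj suffixes → lcp
  [1] 10/2 → 1 ('a')
  [2] 2/11 → 2 ('ab')
  [3] 11/15 → 1 ('a')
  [4] 15/4 → 3 ('adc')
  [5] 4/18 → 2 ('ad')
  [6] 18/3 → 0 ('')
  [7] 3/21 → 1 ('b')
  [8] 21/22 → 1 ('b')
  [9] 22/7 → 3 ('bec')
  [10] 7/12 → 2 ('be')
  [11] 12/24 → 0 ('')
  [12] 24/9 → 1 ('c')
  [13] 9/17 → 2 ('ca')
  [14] 17/6 → 1 ('c')
  [15] 6/14 → 0 ('')
  [16] 14/20 → 1 ('d')
  [17] 20/16 → 1 ('d')
  [18] 16/5 → 2 ('dc')
  [19] 5/19 → 1 ('d')
  [20] 19/1 → 0 ('')
  [21] 1/23 → 1 ('e')
  [22] 23/8 → 2 ('ec')
  [23] 8/13 → 1 ('e')
  [24] 13/0 → 1 ('e')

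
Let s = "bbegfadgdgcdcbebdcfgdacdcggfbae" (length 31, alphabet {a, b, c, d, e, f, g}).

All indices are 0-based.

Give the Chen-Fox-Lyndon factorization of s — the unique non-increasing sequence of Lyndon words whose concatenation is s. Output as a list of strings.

emit factor 1: 'bbegf' (i=0, period=5)
emit factor 2: 'adgdgcdcbebdcfgd' (i=5, period=16)
emit factor 3: 'acdcggfbae' (i=21, period=10)

["bbegf", "adgdgcdcbebdcfgd", "acdcggfbae"]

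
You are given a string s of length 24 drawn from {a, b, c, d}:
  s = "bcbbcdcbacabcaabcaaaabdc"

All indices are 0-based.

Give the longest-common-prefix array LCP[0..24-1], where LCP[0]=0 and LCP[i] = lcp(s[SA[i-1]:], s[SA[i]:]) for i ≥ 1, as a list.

[0, 3, 2, 3, 1, 5, 2, 1, 0, 1, 1, 4, 2, 2, 1, 0, 1, 3, 2, 1, 2, 1, 0, 2]

sorted suffixes:
  #0 SA[0]=17  'aaaabdc'
  #1 SA[1]=18  'aaabdc'
  #2 SA[2]=13  'aabcaaaabdc'
  #3 SA[3]=19  'aabdc'
  #4 SA[4]=14  'abcaaaabdc'
  #5 SA[5]=10  'abcaabcaaaabdc'
  #6 SA[6]=20  'abdc'
  #7 SA[7]=8  'acabcaabcaaaabdc'
  #8 SA[8]=7  'bacabcaabcaaaabdc'
  #9 SA[9]=2  'bbcdcbacabcaabcaaaabdc'
  #10 SA[10]=15  'bcaaaabdc'
  #11 SA[11]=11  'bcaabcaaaabdc'
  #12 SA[12]=0  'bcbbcdcbacabcaabcaaaabdc'
  #13 SA[13]=3  'bcdcbacabcaabcaaaabdc'
  #14 SA[14]=21  'bdc'
  #15 SA[15]=23  'c'
  #16 SA[16]=16  'caaaabdc'
  #17 SA[17]=12  'caabcaaaabdc'
  #18 SA[18]=9  'cabcaabcaaaabdc'
  #19 SA[19]=6  'cbacabcaabcaaaabdc'
  #20 SA[20]=1  'cbbcdcbacabcaabcaaaabdc'
  #21 SA[21]=4  'cdcbacabcaabcaaaabdc'
  #22 SA[22]=22  'dc'
  #23 SA[23]=5  'dcbacabcaabcaaaabdc'

SA = [17, 18, 13, 19, 14, 10, 20, 8, 7, 2, 15, 11, 0, 3, 21, 23, 16, 12, 9, 6, 1, 4, 22, 5]
rank  pair      lcp
   1  s[17:],s[18:]  3  'aaa'
   2  s[18:],s[13:]  2  'aa'
   3  s[13:],s[19:]  3  'aab'
   4  s[19:],s[14:]  1  'a'
   5  s[14:],s[10:]  5  'abcaa'
   6  s[10:],s[20:]  2  'ab'
   7  s[20:],s[8:]  1  'a'
   8  s[8:],s[7:]  0  ''
   9  s[7:],s[2:]  1  'b'
  10  s[2:],s[15:]  1  'b'
  11  s[15:],s[11:]  4  'bcaa'
  12  s[11:],s[0:]  2  'bc'
  13  s[0:],s[3:]  2  'bc'
  14  s[3:],s[21:]  1  'b'
  15  s[21:],s[23:]  0  ''
  16  s[23:],s[16:]  1  'c'
  17  s[16:],s[12:]  3  'caa'
  18  s[12:],s[9:]  2  'ca'
  19  s[9:],s[6:]  1  'c'
  20  s[6:],s[1:]  2  'cb'
  21  s[1:],s[4:]  1  'c'
  22  s[4:],s[22:]  0  ''
  23  s[22:],s[5:]  2  'dc'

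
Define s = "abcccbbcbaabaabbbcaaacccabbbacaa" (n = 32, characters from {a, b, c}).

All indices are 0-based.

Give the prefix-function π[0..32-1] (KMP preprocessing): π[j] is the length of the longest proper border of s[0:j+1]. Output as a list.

π[0] = 0
j=1 s[j]='b': π[1]=0 (border '')
j=2 s[j]='c': π[2]=0 (border '')
j=3 s[j]='c': π[3]=0 (border '')
j=4 s[j]='c': π[4]=0 (border '')
j=5 s[j]='b': π[5]=0 (border '')
j=6 s[j]='b': π[6]=0 (border '')
j=7 s[j]='c': π[7]=0 (border '')
j=8 s[j]='b': π[8]=0 (border '')
j=9 s[j]='a': π[9]=1 (border 'a')
j=10 s[j]='a': k: 1→0; π[10]=1 (border 'a')
j=11 s[j]='b': π[11]=2 (border 'ab')
j=12 s[j]='a': k: 2→0; π[12]=1 (border 'a')
j=13 s[j]='a': k: 1→0; π[13]=1 (border 'a')
j=14 s[j]='b': π[14]=2 (border 'ab')
j=15 s[j]='b': k: 2→0; π[15]=0 (border '')
j=16 s[j]='b': π[16]=0 (border '')
j=17 s[j]='c': π[17]=0 (border '')
j=18 s[j]='a': π[18]=1 (border 'a')
j=19 s[j]='a': k: 1→0; π[19]=1 (border 'a')
j=20 s[j]='a': k: 1→0; π[20]=1 (border 'a')
j=21 s[j]='c': k: 1→0; π[21]=0 (border '')
j=22 s[j]='c': π[22]=0 (border '')
j=23 s[j]='c': π[23]=0 (border '')
j=24 s[j]='a': π[24]=1 (border 'a')
j=25 s[j]='b': π[25]=2 (border 'ab')
j=26 s[j]='b': k: 2→0; π[26]=0 (border '')
j=27 s[j]='b': π[27]=0 (border '')
j=28 s[j]='a': π[28]=1 (border 'a')
j=29 s[j]='c': k: 1→0; π[29]=0 (border '')
j=30 s[j]='a': π[30]=1 (border 'a')
j=31 s[j]='a': k: 1→0; π[31]=1 (border 'a')

[0, 0, 0, 0, 0, 0, 0, 0, 0, 1, 1, 2, 1, 1, 2, 0, 0, 0, 1, 1, 1, 0, 0, 0, 1, 2, 0, 0, 1, 0, 1, 1]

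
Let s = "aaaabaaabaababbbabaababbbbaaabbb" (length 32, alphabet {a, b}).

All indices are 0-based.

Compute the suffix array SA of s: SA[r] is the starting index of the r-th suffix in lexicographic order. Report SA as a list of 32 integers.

[0, 1, 5, 26, 2, 6, 9, 18, 27, 3, 7, 16, 10, 19, 28, 12, 21, 31, 4, 25, 8, 17, 15, 11, 20, 30, 24, 14, 29, 23, 13, 22]

rank→(start, suffix):
  0 → (0, 'aaaabaaabaababbbabaababbbbaaabbb')
  1 → (1, 'aaabaaabaababbbabaababbbbaaabbb')
  2 → (5, 'aaabaababbbabaababbbbaaabbb')
  3 → (26, 'aaabbb')
  4 → (2, 'aabaaabaababbbabaababbbbaaabbb')
  5 → (6, 'aabaababbbabaababbbbaaabbb')
  6 → (9, 'aababbbabaababbbbaaabbb')
  7 → (18, 'aababbbbaaabbb')
  8 → (27, 'aabbb')
  9 → (3, 'abaaabaababbbabaababbbbaaabbb')
  10 → (7, 'abaababbbabaababbbbaaabbb')
  11 → (16, 'abaababbbbaaabbb')
  12 → (10, 'ababbbabaababbbbaaabbb')
  13 → (19, 'ababbbbaaabbb')
  14 → (28, 'abbb')
  15 → (12, 'abbbabaababbbbaaabbb')
  16 → (21, 'abbbbaaabbb')
  17 → (31, 'b')
  18 → (4, 'baaabaababbbabaababbbbaaabbb')
  19 → (25, 'baaabbb')
  20 → (8, 'baababbbabaababbbbaaabbb')
  21 → (17, 'baababbbbaaabbb')
  22 → (15, 'babaababbbbaaabbb')
  23 → (11, 'babbbabaababbbbaaabbb')
  24 → (20, 'babbbbaaabbb')
  25 → (30, 'bb')
  26 → (24, 'bbaaabbb')
  27 → (14, 'bbabaababbbbaaabbb')
  28 → (29, 'bbb')
  29 → (23, 'bbbaaabbb')
  30 → (13, 'bbbabaababbbbaaabbb')
  31 → (22, 'bbbbaaabbb')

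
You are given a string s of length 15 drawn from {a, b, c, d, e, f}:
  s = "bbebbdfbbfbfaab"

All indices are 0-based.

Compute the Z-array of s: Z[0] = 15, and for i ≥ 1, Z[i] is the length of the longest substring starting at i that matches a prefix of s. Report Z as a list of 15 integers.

[15, 1, 0, 2, 1, 0, 0, 2, 1, 0, 1, 0, 0, 0, 1]

Z[0]=15
i=1: outside box; Z[1]=1 extend→box=[1,2)
i=2: outside box; Z[2]=0
i=3: outside box; Z[3]=2 extend→box=[3,5)
i=4: min(r-i=1, Z[1]=1)=1; Z[4]=1
i=5: outside box; Z[5]=0
i=6: outside box; Z[6]=0
i=7: outside box; Z[7]=2 extend→box=[7,9)
i=8: min(r-i=1, Z[1]=1)=1; Z[8]=1
i=9: outside box; Z[9]=0
i=10: outside box; Z[10]=1 extend→box=[10,11)
i=11: outside box; Z[11]=0
i=12: outside box; Z[12]=0
i=13: outside box; Z[13]=0
i=14: outside box; Z[14]=1 extend→box=[14,15)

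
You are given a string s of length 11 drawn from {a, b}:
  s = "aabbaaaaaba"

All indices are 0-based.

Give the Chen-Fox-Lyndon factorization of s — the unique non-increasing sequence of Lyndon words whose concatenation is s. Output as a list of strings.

emit factor 1: 'aabb' (i=0, period=4)
emit factor 2: 'aaaaab' (i=4, period=6)
emit factor 3: 'a' (i=10, period=1)

["aabb", "aaaaab", "a"]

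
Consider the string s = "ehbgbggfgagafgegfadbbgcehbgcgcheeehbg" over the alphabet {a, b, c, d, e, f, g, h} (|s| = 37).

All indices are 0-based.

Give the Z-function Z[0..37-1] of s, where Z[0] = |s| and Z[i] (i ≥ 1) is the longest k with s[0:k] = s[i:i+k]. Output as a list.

Z[0]=37
i=1: i≥r, start 0; Z[1]=0
i=2: i≥r, start 0; Z[2]=0
i=3: i≥r, start 0; Z[3]=0
i=4: i≥r, start 0; Z[4]=0
i=5: i≥r, start 0; Z[5]=0
i=6: i≥r, start 0; Z[6]=0
i=7: i≥r, start 0; Z[7]=0
i=8: i≥r, start 0; Z[8]=0
i=9: i≥r, start 0; Z[9]=0
i=10: i≥r, start 0; Z[10]=0
i=11: i≥r, start 0; Z[11]=0
i=12: i≥r, start 0; Z[12]=0
i=13: i≥r, start 0; Z[13]=0
i=14: i≥r, start 0; Z[14]=1 extend→box=[14,15)
i=15: i≥r, start 0; Z[15]=0
i=16: i≥r, start 0; Z[16]=0
i=17: i≥r, start 0; Z[17]=0
i=18: i≥r, start 0; Z[18]=0
i=19: i≥r, start 0; Z[19]=0
i=20: i≥r, start 0; Z[20]=0
i=21: i≥r, start 0; Z[21]=0
i=22: i≥r, start 0; Z[22]=0
i=23: i≥r, start 0; Z[23]=4 extend→box=[23,27)
i=24: min(r-i=3, Z[1]=0)=0; Z[24]=0
i=25: min(r-i=2, Z[2]=0)=0; Z[25]=0
i=26: min(r-i=1, Z[3]=0)=0; Z[26]=0
i=27: i≥r, start 0; Z[27]=0
i=28: i≥r, start 0; Z[28]=0
i=29: i≥r, start 0; Z[29]=0
i=30: i≥r, start 0; Z[30]=0
i=31: i≥r, start 0; Z[31]=1 extend→box=[31,32)
i=32: i≥r, start 0; Z[32]=1 extend→box=[32,33)
i=33: i≥r, start 0; Z[33]=4 extend→box=[33,37)
i=34: min(r-i=3, Z[1]=0)=0; Z[34]=0
i=35: min(r-i=2, Z[2]=0)=0; Z[35]=0
i=36: min(r-i=1, Z[3]=0)=0; Z[36]=0

[37, 0, 0, 0, 0, 0, 0, 0, 0, 0, 0, 0, 0, 0, 1, 0, 0, 0, 0, 0, 0, 0, 0, 4, 0, 0, 0, 0, 0, 0, 0, 1, 1, 4, 0, 0, 0]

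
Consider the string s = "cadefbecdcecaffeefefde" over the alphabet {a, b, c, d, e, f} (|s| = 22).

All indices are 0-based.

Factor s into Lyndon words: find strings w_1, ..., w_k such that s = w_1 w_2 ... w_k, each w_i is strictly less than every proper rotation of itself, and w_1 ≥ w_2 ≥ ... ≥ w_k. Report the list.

["c", "adefbecdcecaffeefefde"]

emit factor 1: 'c' (i=0, period=1)
emit factor 2: 'adefbecdcecaffeefefde' (i=1, period=21)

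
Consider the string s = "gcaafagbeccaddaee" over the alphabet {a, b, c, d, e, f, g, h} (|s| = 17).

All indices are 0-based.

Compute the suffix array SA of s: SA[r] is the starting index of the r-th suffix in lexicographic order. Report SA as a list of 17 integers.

[2, 11, 14, 3, 5, 7, 1, 10, 9, 13, 12, 16, 8, 15, 4, 6, 0]

rank→(start, suffix):
  0 → (2, 'aafagbeccaddaee')
  1 → (11, 'addaee')
  2 → (14, 'aee')
  3 → (3, 'afagbeccaddaee')
  4 → (5, 'agbeccaddaee')
  5 → (7, 'beccaddaee')
  6 → (1, 'caafagbeccaddaee')
  7 → (10, 'caddaee')
  8 → (9, 'ccaddaee')
  9 → (13, 'daee')
  10 → (12, 'ddaee')
  11 → (16, 'e')
  12 → (8, 'eccaddaee')
  13 → (15, 'ee')
  14 → (4, 'fagbeccaddaee')
  15 → (6, 'gbeccaddaee')
  16 → (0, 'gcaafagbeccaddaee')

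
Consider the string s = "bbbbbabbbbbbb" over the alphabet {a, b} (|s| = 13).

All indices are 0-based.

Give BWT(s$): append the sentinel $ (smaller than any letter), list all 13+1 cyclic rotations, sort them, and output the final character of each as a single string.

bbbbbbbbbbb$ba

rank  rotation        last
    0  $bbbbbabbbbbbb  b
    1  abbbbbbb$bbbbb  b
    2  b$bbbbbabbbbbb  b
    3  babbbbbbb$bbbb  b
    4  bb$bbbbbabbbbb  b
    5  bbabbbbbbb$bbb  b
    6  bbb$bbbbbabbbb  b
    7  bbbabbbbbbb$bb  b
    8  bbbb$bbbbbabbb  b
    9  bbbbabbbbbbb$b  b
   10  bbbbb$bbbbbabb  b
   11  bbbbbabbbbbbb$  $
   12  bbbbbb$bbbbbab  b
   13  bbbbbbb$bbbbba  a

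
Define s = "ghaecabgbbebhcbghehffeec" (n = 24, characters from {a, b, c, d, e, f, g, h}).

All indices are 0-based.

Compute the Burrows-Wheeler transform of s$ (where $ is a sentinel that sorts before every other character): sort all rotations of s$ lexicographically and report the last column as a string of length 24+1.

rank  rotation                   last
    0  $ghaecabgbbebhcbghehffeec  c
    1  abgbbebhcbghehffeec$ghaec  c
    2  aecabgbbebhcbghehffeec$gh  h
    3  bbebhcbghehffeec$ghaecabg  g
    4  bebhcbghehffeec$ghaecabgb  b
    5  bgbbebhcbghehffeec$ghaeca  a
    6  bghehffeec$ghaecabgbbebhc  c
    7  bhcbghehffeec$ghaecabgbbe  e
    8  c$ghaecabgbbebhcbghehffee  e
    9  cabgbbebhcbghehffeec$ghae  e
   10  cbghehffeec$ghaecabgbbebh  h
   11  ebhcbghehffeec$ghaecabgbb  b
   12  ec$ghaecabgbbebhcbghehffe  e
   13  ecabgbbebhcbghehffeec$gha  a
   14  eec$ghaecabgbbebhcbghehff  f
   15  ehffeec$ghaecabgbbebhcbgh  h
   16  feec$ghaecabgbbebhcbghehf  f
   17  ffeec$ghaecabgbbebhcbgheh  h
   18  gbbebhcbghehffeec$ghaecab  b
   19  ghaecabgbbebhcbghehffeec$  $
   20  ghehffeec$ghaecabgbbebhcb  b
   21  haecabgbbebhcbghehffeec$g  g
   22  hcbghehffeec$ghaecabgbbeb  b
   23  hehffeec$ghaecabgbbebhcbg  g
   24  hffeec$ghaecabgbbebhcbghe  e

cchgbaceeehbeafhfhb$bgbge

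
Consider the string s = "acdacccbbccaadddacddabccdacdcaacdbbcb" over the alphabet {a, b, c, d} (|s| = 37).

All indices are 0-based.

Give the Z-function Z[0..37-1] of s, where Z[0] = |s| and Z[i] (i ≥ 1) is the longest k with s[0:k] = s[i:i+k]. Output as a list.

[37, 0, 0, 2, 0, 0, 0, 0, 0, 0, 0, 1, 1, 0, 0, 0, 3, 0, 0, 0, 1, 0, 0, 0, 0, 3, 0, 0, 0, 1, 3, 0, 0, 0, 0, 0, 0]

Z[0]=37
i=1: outside box; Z[1]=0
i=2: outside box; Z[2]=0
i=3: outside box; Z[3]=2 scan→box=[3,5)
i=4: min(r-i=1, Z[1]=0)=0; Z[4]=0
i=5: outside box; Z[5]=0
i=6: outside box; Z[6]=0
i=7: outside box; Z[7]=0
i=8: outside box; Z[8]=0
i=9: outside box; Z[9]=0
i=10: outside box; Z[10]=0
i=11: outside box; Z[11]=1 scan→box=[11,12)
i=12: outside box; Z[12]=1 scan→box=[12,13)
i=13: outside box; Z[13]=0
i=14: outside box; Z[14]=0
i=15: outside box; Z[15]=0
i=16: outside box; Z[16]=3 scan→box=[16,19)
i=17: min(r-i=2, Z[1]=0)=0; Z[17]=0
i=18: min(r-i=1, Z[2]=0)=0; Z[18]=0
i=19: outside box; Z[19]=0
i=20: outside box; Z[20]=1 scan→box=[20,21)
i=21: outside box; Z[21]=0
i=22: outside box; Z[22]=0
i=23: outside box; Z[23]=0
i=24: outside box; Z[24]=0
i=25: outside box; Z[25]=3 scan→box=[25,28)
i=26: min(r-i=2, Z[1]=0)=0; Z[26]=0
i=27: min(r-i=1, Z[2]=0)=0; Z[27]=0
i=28: outside box; Z[28]=0
i=29: outside box; Z[29]=1 scan→box=[29,30)
i=30: outside box; Z[30]=3 scan→box=[30,33)
i=31: min(r-i=2, Z[1]=0)=0; Z[31]=0
i=32: min(r-i=1, Z[2]=0)=0; Z[32]=0
i=33: outside box; Z[33]=0
i=34: outside box; Z[34]=0
i=35: outside box; Z[35]=0
i=36: outside box; Z[36]=0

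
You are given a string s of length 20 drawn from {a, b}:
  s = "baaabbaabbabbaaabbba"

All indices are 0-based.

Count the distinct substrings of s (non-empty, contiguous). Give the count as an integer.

rank | idx | suffix
   0 |  19 | a
   1 |   1 | aaabbaabbabbaaabbba
   2 |  13 | aaabbba
   3 |   2 | aabbaabbabbaaabbba
   4 |   6 | aabbabbaaabbba
   5 |  14 | aabbba
   6 |  10 | abbaaabbba
   7 |   3 | abbaabbabbaaabbba
   8 |   7 | abbabbaaabbba
   9 |  15 | abbba
  10 |  18 | ba
  11 |   0 | baaabbaabbabbaaabbba
  12 |  12 | baaabbba
  13 |   5 | baabbabbaaabbba
  14 |   9 | babbaaabbba
  15 |  17 | bba
  16 |  11 | bbaaabbba
  17 |   4 | bbaabbabbaaabbba
  18 |   8 | bbabbaaabbba
  19 |  16 | bbba

SA = [19, 1, 13, 2, 6, 14, 10, 3, 7, 15, 18, 0, 12, 5, 9, 17, 11, 4, 8, 16]
i: (SA[i-1],SA[i]) lcp shared
  1: (19,1) 1 'a'
  2: (1,13) 5 'aaabb'
  3: (13,2) 2 'aa'
  4: (2,6) 5 'aabba'
  5: (6,14) 4 'aabb'
  6: (14,10) 1 'a'
  7: (10,3) 5 'abbaa'
  8: (3,7) 4 'abba'
  9: (7,15) 3 'abb'
  10: (15,18) 0 ''
  11: (18,0) 2 'ba'
  12: (0,12) 6 'baaabb'
  13: (12,5) 3 'baa'
  14: (5,9) 2 'ba'
  15: (9,17) 1 'b'
  16: (17,11) 3 'bba'
  17: (11,4) 4 'bbaa'
  18: (4,8) 3 'bba'
  19: (8,16) 2 'bb'

n(n+1)/2 = 20·21/2 = 210
Σ LCP = 0 + 1 + 5 + 2 + 5 + 4 + 1 + 5 + 4 + 3 + 0 + 2 + 6 + 3 + 2 + 1 + 3 + 4 + 3 + 2 = 56
distinct = 210 − 56 = 154

154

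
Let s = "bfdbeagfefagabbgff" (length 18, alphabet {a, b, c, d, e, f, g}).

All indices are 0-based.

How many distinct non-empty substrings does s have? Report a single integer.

sorted suffixes:
  #0 SA[0]=12  'abbgff'
  #1 SA[1]=10  'agabbgff'
  #2 SA[2]=5  'agfefagabbgff'
  #3 SA[3]=13  'bbgff'
  #4 SA[4]=3  'beagfefagabbgff'
  #5 SA[5]=0  'bfdbeagfefagabbgff'
  #6 SA[6]=14  'bgff'
  #7 SA[7]=2  'dbeagfefagabbgff'
  #8 SA[8]=4  'eagfefagabbgff'
  #9 SA[9]=8  'efagabbgff'
  #10 SA[10]=17  'f'
  #11 SA[11]=9  'fagabbgff'
  #12 SA[12]=1  'fdbeagfefagabbgff'
  #13 SA[13]=7  'fefagabbgff'
  #14 SA[14]=16  'ff'
  #15 SA[15]=11  'gabbgff'
  #16 SA[16]=6  'gfefagabbgff'
  #17 SA[17]=15  'gff'

SA = [12, 10, 5, 13, 3, 0, 14, 2, 4, 8, 17, 9, 1, 7, 16, 11, 6, 15]
i: (SA[i-1],SA[i]) lcp shared
  1: (12,10) 1 'a'
  2: (10,5) 2 'ag'
  3: (5,13) 0 ''
  4: (13,3) 1 'b'
  5: (3,0) 1 'b'
  6: (0,14) 1 'b'
  7: (14,2) 0 ''
  8: (2,4) 0 ''
  9: (4,8) 1 'e'
  10: (8,17) 0 ''
  11: (17,9) 1 'f'
  12: (9,1) 1 'f'
  13: (1,7) 1 'f'
  14: (7,16) 1 'f'
  15: (16,11) 0 ''
  16: (11,6) 1 'g'
  17: (6,15) 2 'gf'

n(n+1)/2 = 18·19/2 = 171
Σ LCP = 0 + 1 + 2 + 0 + 1 + 1 + 1 + 0 + 0 + 1 + 0 + 1 + 1 + 1 + 1 + 0 + 1 + 2 = 14
distinct = 171 − 14 = 157

157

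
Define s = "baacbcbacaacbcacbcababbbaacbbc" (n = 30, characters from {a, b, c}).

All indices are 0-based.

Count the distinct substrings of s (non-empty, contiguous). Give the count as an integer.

399

rank | idx | suffix
   0 |  24 | aacbbc
   1 |   9 | aacbcacbcababbbaacbbc
   2 |   1 | aacbcbacaacbcacbcababbbaacbbc
   3 |  18 | ababbbaacbbc
   4 |  20 | abbbaacbbc
   5 |   7 | acaacbcacbcababbbaacbbc
   6 |  25 | acbbc
   7 |  14 | acbcababbbaacbbc
   8 |  10 | acbcacbcababbbaacbbc
   9 |   2 | acbcbacaacbcacbcababbbaacbbc
  10 |  23 | baacbbc
  11 |   0 | baacbcbacaacbcacbcababbbaacbbc
  12 |  19 | babbbaacbbc
  13 |   6 | bacaacbcacbcababbbaacbbc
  14 |  22 | bbaacbbc
  15 |  21 | bbbaacbbc
  16 |  27 | bbc
  17 |  28 | bc
  18 |  16 | bcababbbaacbbc
  19 |  12 | bcacbcababbbaacbbc
  20 |   4 | bcbacaacbcacbcababbbaacbbc
  21 |  29 | c
  22 |   8 | caacbcacbcababbbaacbbc
  23 |  17 | cababbbaacbbc
  24 |  13 | cacbcababbbaacbbc
  25 |   5 | cbacaacbcacbcababbbaacbbc
  26 |  26 | cbbc
  27 |  15 | cbcababbbaacbbc
  28 |  11 | cbcacbcababbbaacbbc
  29 |   3 | cbcbacaacbcacbcababbbaacbbc

SA = [24, 9, 1, 18, 20, 7, 25, 14, 10, 2, 23, 0, 19, 6, 22, 21, 27, 28, 16, 12, 4, 29, 8, 17, 13, 5, 26, 15, 11, 3]
[i] adj suffixes → lcp
  [1] 24/9 → 4 ('aacb')
  [2] 9/1 → 5 ('aacbc')
  [3] 1/18 → 1 ('a')
  [4] 18/20 → 2 ('ab')
  [5] 20/7 → 1 ('a')
  [6] 7/25 → 2 ('ac')
  [7] 25/14 → 3 ('acb')
  [8] 14/10 → 5 ('acbca')
  [9] 10/2 → 4 ('acbc')
  [10] 2/23 → 0 ('')
  [11] 23/0 → 5 ('baacb')
  [12] 0/19 → 2 ('ba')
  [13] 19/6 → 2 ('ba')
  [14] 6/22 → 1 ('b')
  [15] 22/21 → 2 ('bb')
  [16] 21/27 → 2 ('bb')
  [17] 27/28 → 1 ('b')
  [18] 28/16 → 2 ('bc')
  [19] 16/12 → 3 ('bca')
  [20] 12/4 → 2 ('bc')
  [21] 4/29 → 0 ('')
  [22] 29/8 → 1 ('c')
  [23] 8/17 → 2 ('ca')
  [24] 17/13 → 2 ('ca')
  [25] 13/5 → 1 ('c')
  [26] 5/26 → 2 ('cb')
  [27] 26/15 → 2 ('cb')
  [28] 15/11 → 4 ('cbca')
  [29] 11/3 → 3 ('cbc')

n(n+1)/2 = 30·31/2 = 465
Σ LCP = 0 + 4 + 5 + 1 + 2 + 1 + 2 + 3 + 5 + 4 + 0 + 5 + 2 + 2 + 1 + 2 + 2 + 1 + 2 + 3 + 2 + 0 + 1 + 2 + 2 + 1 + 2 + 2 + 4 + 3 = 66
distinct = 465 − 66 = 399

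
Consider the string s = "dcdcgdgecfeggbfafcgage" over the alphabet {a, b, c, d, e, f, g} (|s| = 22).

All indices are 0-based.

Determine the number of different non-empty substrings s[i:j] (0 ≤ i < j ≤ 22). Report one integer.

235

sorted suffixes:
  #0 SA[0]=15  'afcgage'
  #1 SA[1]=19  'age'
  #2 SA[2]=13  'bfafcgage'
  #3 SA[3]=1  'cdcgdgecfeggbfafcgage'
  #4 SA[4]=8  'cfeggbfafcgage'
  #5 SA[5]=17  'cgage'
  #6 SA[6]=3  'cgdgecfeggbfafcgage'
  #7 SA[7]=0  'dcdcgdgecfeggbfafcgage'
  #8 SA[8]=2  'dcgdgecfeggbfafcgage'
  #9 SA[9]=5  'dgecfeggbfafcgage'
  #10 SA[10]=21  'e'
  #11 SA[11]=7  'ecfeggbfafcgage'
  #12 SA[12]=10  'eggbfafcgage'
  #13 SA[13]=14  'fafcgage'
  #14 SA[14]=16  'fcgage'
  #15 SA[15]=9  'feggbfafcgage'
  #16 SA[16]=18  'gage'
  #17 SA[17]=12  'gbfafcgage'
  #18 SA[18]=4  'gdgecfeggbfafcgage'
  #19 SA[19]=20  'ge'
  #20 SA[20]=6  'gecfeggbfafcgage'
  #21 SA[21]=11  'ggbfafcgage'

SA = [15, 19, 13, 1, 8, 17, 3, 0, 2, 5, 21, 7, 10, 14, 16, 9, 18, 12, 4, 20, 6, 11]
rank  pair      lcp
   1  s[15:],s[19:]  1  'a'
   2  s[19:],s[13:]  0  ''
   3  s[13:],s[1:]  0  ''
   4  s[1:],s[8:]  1  'c'
   5  s[8:],s[17:]  1  'c'
   6  s[17:],s[3:]  2  'cg'
   7  s[3:],s[0:]  0  ''
   8  s[0:],s[2:]  2  'dc'
   9  s[2:],s[5:]  1  'd'
  10  s[5:],s[21:]  0  ''
  11  s[21:],s[7:]  1  'e'
  12  s[7:],s[10:]  1  'e'
  13  s[10:],s[14:]  0  ''
  14  s[14:],s[16:]  1  'f'
  15  s[16:],s[9:]  1  'f'
  16  s[9:],s[18:]  0  ''
  17  s[18:],s[12:]  1  'g'
  18  s[12:],s[4:]  1  'g'
  19  s[4:],s[20:]  1  'g'
  20  s[20:],s[6:]  2  'ge'
  21  s[6:],s[11:]  1  'g'

n(n+1)/2 = 22·23/2 = 253
Σ LCP = 0 + 1 + 0 + 0 + 1 + 1 + 2 + 0 + 2 + 1 + 0 + 1 + 1 + 0 + 1 + 1 + 0 + 1 + 1 + 1 + 2 + 1 = 18
distinct = 253 − 18 = 235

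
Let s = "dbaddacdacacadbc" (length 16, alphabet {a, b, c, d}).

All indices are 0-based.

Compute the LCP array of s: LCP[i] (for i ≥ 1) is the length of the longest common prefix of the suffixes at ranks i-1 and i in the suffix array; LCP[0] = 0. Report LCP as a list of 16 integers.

rank | idx | suffix
   0 |   8 | acacadbc
   1 |  10 | acadbc
   2 |   5 | acdacacadbc
   3 |  12 | adbc
   4 |   2 | addacdacacadbc
   5 |   1 | baddacdacacadbc
   6 |  14 | bc
   7 |  15 | c
   8 |   9 | cacadbc
   9 |  11 | cadbc
  10 |   6 | cdacacadbc
  11 |   7 | dacacadbc
  12 |   4 | dacdacacadbc
  13 |   0 | dbaddacdacacadbc
  14 |  13 | dbc
  15 |   3 | ddacdacacadbc

SA = [8, 10, 5, 12, 2, 1, 14, 15, 9, 11, 6, 7, 4, 0, 13, 3]
rank  pair      lcp
   1  s[8:],s[10:]  3  'aca'
   2  s[10:],s[5:]  2  'ac'
   3  s[5:],s[12:]  1  'a'
   4  s[12:],s[2:]  2  'ad'
   5  s[2:],s[1:]  0  ''
   6  s[1:],s[14:]  1  'b'
   7  s[14:],s[15:]  0  ''
   8  s[15:],s[9:]  1  'c'
   9  s[9:],s[11:]  2  'ca'
  10  s[11:],s[6:]  1  'c'
  11  s[6:],s[7:]  0  ''
  12  s[7:],s[4:]  3  'dac'
  13  s[4:],s[0:]  1  'd'
  14  s[0:],s[13:]  2  'db'
  15  s[13:],s[3:]  1  'd'

[0, 3, 2, 1, 2, 0, 1, 0, 1, 2, 1, 0, 3, 1, 2, 1]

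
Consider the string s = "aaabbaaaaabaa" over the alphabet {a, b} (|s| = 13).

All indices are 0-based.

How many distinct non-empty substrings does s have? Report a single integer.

65

rank | idx | suffix
   0 |  12 | a
   1 |  11 | aa
   2 |   5 | aaaaabaa
   3 |   6 | aaaabaa
   4 |   7 | aaabaa
   5 |   0 | aaabbaaaaabaa
   6 |   8 | aabaa
   7 |   1 | aabbaaaaabaa
   8 |   9 | abaa
   9 |   2 | abbaaaaabaa
  10 |  10 | baa
  11 |   4 | baaaaabaa
  12 |   3 | bbaaaaabaa

SA = [12, 11, 5, 6, 7, 0, 8, 1, 9, 2, 10, 4, 3]
i: (SA[i-1],SA[i]) lcp shared
  1: (12,11) 1 'a'
  2: (11,5) 2 'aa'
  3: (5,6) 4 'aaaa'
  4: (6,7) 3 'aaa'
  5: (7,0) 4 'aaab'
  6: (0,8) 2 'aa'
  7: (8,1) 3 'aab'
  8: (1,9) 1 'a'
  9: (9,2) 2 'ab'
  10: (2,10) 0 ''
  11: (10,4) 3 'baa'
  12: (4,3) 1 'b'

n(n+1)/2 = 13·14/2 = 91
Σ LCP = 0 + 1 + 2 + 4 + 3 + 4 + 2 + 3 + 1 + 2 + 0 + 3 + 1 = 26
distinct = 91 − 26 = 65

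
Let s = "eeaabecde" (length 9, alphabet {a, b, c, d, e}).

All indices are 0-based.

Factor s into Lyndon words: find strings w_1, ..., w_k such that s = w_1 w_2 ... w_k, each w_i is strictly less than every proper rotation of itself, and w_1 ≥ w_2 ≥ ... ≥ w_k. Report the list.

["e", "e", "aabecde"]

emit factor 1: 'e' (i=0, period=1)
emit factor 2: 'e' (i=1, period=1)
emit factor 3: 'aabecde' (i=2, period=7)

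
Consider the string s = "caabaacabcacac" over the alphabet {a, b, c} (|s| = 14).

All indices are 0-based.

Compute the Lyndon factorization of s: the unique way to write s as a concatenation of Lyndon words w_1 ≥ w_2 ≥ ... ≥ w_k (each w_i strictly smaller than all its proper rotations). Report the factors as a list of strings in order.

["c", "aabaacabcacac"]

emit factor 1: 'c' (i=0, period=1)
emit factor 2: 'aabaacabcacac' (i=1, period=13)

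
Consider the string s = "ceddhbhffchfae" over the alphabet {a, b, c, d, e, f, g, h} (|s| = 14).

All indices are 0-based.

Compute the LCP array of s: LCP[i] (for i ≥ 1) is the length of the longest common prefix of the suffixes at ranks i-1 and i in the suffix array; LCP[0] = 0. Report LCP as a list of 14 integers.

[0, 0, 0, 1, 0, 1, 0, 1, 0, 1, 1, 0, 1, 2]

sorted suffixes:
  #0 SA[0]=12  'ae'
  #1 SA[1]=5  'bhffchfae'
  #2 SA[2]=0  'ceddhbhffchfae'
  #3 SA[3]=9  'chfae'
  #4 SA[4]=2  'ddhbhffchfae'
  #5 SA[5]=3  'dhbhffchfae'
  #6 SA[6]=13  'e'
  #7 SA[7]=1  'eddhbhffchfae'
  #8 SA[8]=11  'fae'
  #9 SA[9]=8  'fchfae'
  #10 SA[10]=7  'ffchfae'
  #11 SA[11]=4  'hbhffchfae'
  #12 SA[12]=10  'hfae'
  #13 SA[13]=6  'hffchfae'

SA = [12, 5, 0, 9, 2, 3, 13, 1, 11, 8, 7, 4, 10, 6]
[i] adj suffixes → lcp
  [1] 12/5 → 0 ('')
  [2] 5/0 → 0 ('')
  [3] 0/9 → 1 ('c')
  [4] 9/2 → 0 ('')
  [5] 2/3 → 1 ('d')
  [6] 3/13 → 0 ('')
  [7] 13/1 → 1 ('e')
  [8] 1/11 → 0 ('')
  [9] 11/8 → 1 ('f')
  [10] 8/7 → 1 ('f')
  [11] 7/4 → 0 ('')
  [12] 4/10 → 1 ('h')
  [13] 10/6 → 2 ('hf')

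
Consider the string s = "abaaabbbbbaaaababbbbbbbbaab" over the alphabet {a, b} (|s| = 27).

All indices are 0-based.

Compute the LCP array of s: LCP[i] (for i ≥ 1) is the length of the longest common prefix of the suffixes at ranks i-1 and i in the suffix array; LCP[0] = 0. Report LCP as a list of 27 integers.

[0, 3, 4, 2, 3, 3, 1, 2, 3, 2, 6, 0, 1, 4, 3, 2, 1, 4, 2, 5, 3, 6, 4, 7, 5, 6, 7]

rank→(start, suffix):
  0 → (10, 'aaaababbbbbbbbaab')
  1 → (11, 'aaababbbbbbbbaab')
  2 → (2, 'aaabbbbbaaaababbbbbbbbaab')
  3 → (24, 'aab')
  4 → (12, 'aababbbbbbbbaab')
  5 → (3, 'aabbbbbaaaababbbbbbbbaab')
  6 → (25, 'ab')
  7 → (0, 'abaaabbbbbaaaababbbbbbbbaab')
  8 → (13, 'ababbbbbbbbaab')
  9 → (4, 'abbbbbaaaababbbbbbbbaab')
  10 → (15, 'abbbbbbbbaab')
  11 → (26, 'b')
  12 → (9, 'baaaababbbbbbbbaab')
  13 → (1, 'baaabbbbbaaaababbbbbbbbaab')
  14 → (23, 'baab')
  15 → (14, 'babbbbbbbbaab')
  16 → (8, 'bbaaaababbbbbbbbaab')
  17 → (22, 'bbaab')
  18 → (7, 'bbbaaaababbbbbbbbaab')
  19 → (21, 'bbbaab')
  20 → (6, 'bbbbaaaababbbbbbbbaab')
  21 → (20, 'bbbbaab')
  22 → (5, 'bbbbbaaaababbbbbbbbaab')
  23 → (19, 'bbbbbaab')
  24 → (18, 'bbbbbbaab')
  25 → (17, 'bbbbbbbaab')
  26 → (16, 'bbbbbbbbaab')

SA = [10, 11, 2, 24, 12, 3, 25, 0, 13, 4, 15, 26, 9, 1, 23, 14, 8, 22, 7, 21, 6, 20, 5, 19, 18, 17, 16]
i: (SA[i-1],SA[i]) lcp shared
  1: (10,11) 3 'aaa'
  2: (11,2) 4 'aaab'
  3: (2,24) 2 'aa'
  4: (24,12) 3 'aab'
  5: (12,3) 3 'aab'
  6: (3,25) 1 'a'
  7: (25,0) 2 'ab'
  8: (0,13) 3 'aba'
  9: (13,4) 2 'ab'
  10: (4,15) 6 'abbbbb'
  11: (15,26) 0 ''
  12: (26,9) 1 'b'
  13: (9,1) 4 'baaa'
  14: (1,23) 3 'baa'
  15: (23,14) 2 'ba'
  16: (14,8) 1 'b'
  17: (8,22) 4 'bbaa'
  18: (22,7) 2 'bb'
  19: (7,21) 5 'bbbaa'
  20: (21,6) 3 'bbb'
  21: (6,20) 6 'bbbbaa'
  22: (20,5) 4 'bbbb'
  23: (5,19) 7 'bbbbbaa'
  24: (19,18) 5 'bbbbb'
  25: (18,17) 6 'bbbbbb'
  26: (17,16) 7 'bbbbbbb'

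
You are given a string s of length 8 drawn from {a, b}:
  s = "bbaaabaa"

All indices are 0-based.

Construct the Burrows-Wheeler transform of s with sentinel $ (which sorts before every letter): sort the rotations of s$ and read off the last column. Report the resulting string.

rank  rotation   last
    0  $bbaaabaa  a
    1  a$bbaaaba  a
    2  aa$bbaaab  b
    3  aaabaa$bb  b
    4  aabaa$bba  a
    5  abaa$bbaa  a
    6  baa$bbaaa  a
    7  baaabaa$b  b
    8  bbaaabaa$  $

aabbaaab$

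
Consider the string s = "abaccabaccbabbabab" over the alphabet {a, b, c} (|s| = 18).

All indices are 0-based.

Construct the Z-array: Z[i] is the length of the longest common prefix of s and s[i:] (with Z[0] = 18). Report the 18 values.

Z[0]=18
i=1: i≥r, start 0; Z[1]=0
i=2: i≥r, start 0; Z[2]=1 scan→box=[2,3)
i=3: i≥r, start 0; Z[3]=0
i=4: i≥r, start 0; Z[4]=0
i=5: i≥r, start 0; Z[5]=5 scan→box=[5,10)
i=6: min(r-i=4, Z[1]=0)=0; Z[6]=0
i=7: min(r-i=3, Z[2]=1)=1; Z[7]=1
i=8: min(r-i=2, Z[3]=0)=0; Z[8]=0
i=9: min(r-i=1, Z[4]=0)=0; Z[9]=0
i=10: i≥r, start 0; Z[10]=0
i=11: i≥r, start 0; Z[11]=2 scan→box=[11,13)
i=12: min(r-i=1, Z[1]=0)=0; Z[12]=0
i=13: i≥r, start 0; Z[13]=0
i=14: i≥r, start 0; Z[14]=3 scan→box=[14,17)
i=15: min(r-i=2, Z[1]=0)=0; Z[15]=0
i=16: min(r-i=1, Z[2]=1)=1; Z[16]=2 scan→box=[16,18)
i=17: min(r-i=1, Z[1]=0)=0; Z[17]=0

[18, 0, 1, 0, 0, 5, 0, 1, 0, 0, 0, 2, 0, 0, 3, 0, 2, 0]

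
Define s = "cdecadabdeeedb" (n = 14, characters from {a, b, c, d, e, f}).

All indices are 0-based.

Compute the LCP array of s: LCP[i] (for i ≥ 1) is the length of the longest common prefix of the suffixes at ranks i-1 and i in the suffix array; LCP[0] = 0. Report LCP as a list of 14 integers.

[0, 1, 0, 1, 0, 1, 0, 1, 1, 2, 0, 1, 1, 2]

rank | idx | suffix
   0 |   6 | abdeeedb
   1 |   4 | adabdeeedb
   2 |  13 | b
   3 |   7 | bdeeedb
   4 |   3 | cadabdeeedb
   5 |   0 | cdecadabdeeedb
   6 |   5 | dabdeeedb
   7 |  12 | db
   8 |   1 | decadabdeeedb
   9 |   8 | deeedb
  10 |   2 | ecadabdeeedb
  11 |  11 | edb
  12 |  10 | eedb
  13 |   9 | eeedb

SA = [6, 4, 13, 7, 3, 0, 5, 12, 1, 8, 2, 11, 10, 9]
rank  pair      lcp
   1  s[6:],s[4:]  1  'a'
   2  s[4:],s[13:]  0  ''
   3  s[13:],s[7:]  1  'b'
   4  s[7:],s[3:]  0  ''
   5  s[3:],s[0:]  1  'c'
   6  s[0:],s[5:]  0  ''
   7  s[5:],s[12:]  1  'd'
   8  s[12:],s[1:]  1  'd'
   9  s[1:],s[8:]  2  'de'
  10  s[8:],s[2:]  0  ''
  11  s[2:],s[11:]  1  'e'
  12  s[11:],s[10:]  1  'e'
  13  s[10:],s[9:]  2  'ee'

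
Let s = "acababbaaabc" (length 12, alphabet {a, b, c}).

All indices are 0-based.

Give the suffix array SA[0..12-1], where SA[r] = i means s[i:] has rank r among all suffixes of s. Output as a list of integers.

rank→(start, suffix):
  0 → (7, 'aaabc')
  1 → (8, 'aabc')
  2 → (2, 'ababbaaabc')
  3 → (4, 'abbaaabc')
  4 → (9, 'abc')
  5 → (0, 'acababbaaabc')
  6 → (6, 'baaabc')
  7 → (3, 'babbaaabc')
  8 → (5, 'bbaaabc')
  9 → (10, 'bc')
  10 → (11, 'c')
  11 → (1, 'cababbaaabc')

[7, 8, 2, 4, 9, 0, 6, 3, 5, 10, 11, 1]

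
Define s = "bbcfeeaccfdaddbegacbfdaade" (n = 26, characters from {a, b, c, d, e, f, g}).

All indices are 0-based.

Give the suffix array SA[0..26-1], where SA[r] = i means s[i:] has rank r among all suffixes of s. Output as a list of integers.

rank | idx | suffix
   0 |  22 | aade
   1 |  17 | acbfdaade
   2 |   6 | accfdaddbegacbfdaade
   3 |  11 | addbegacbfdaade
   4 |  23 | ade
   5 |   0 | bbcfeeaccfdaddbegacbfdaade
   6 |   1 | bcfeeaccfdaddbegacbfdaade
   7 |  14 | begacbfdaade
   8 |  19 | bfdaade
   9 |  18 | cbfdaade
  10 |   7 | ccfdaddbegacbfdaade
  11 |   8 | cfdaddbegacbfdaade
  12 |   2 | cfeeaccfdaddbegacbfdaade
  13 |  21 | daade
  14 |  10 | daddbegacbfdaade
  15 |  13 | dbegacbfdaade
  16 |  12 | ddbegacbfdaade
  17 |  24 | de
  18 |  25 | e
  19 |   5 | eaccfdaddbegacbfdaade
  20 |   4 | eeaccfdaddbegacbfdaade
  21 |  15 | egacbfdaade
  22 |  20 | fdaade
  23 |   9 | fdaddbegacbfdaade
  24 |   3 | feeaccfdaddbegacbfdaade
  25 |  16 | gacbfdaade

[22, 17, 6, 11, 23, 0, 1, 14, 19, 18, 7, 8, 2, 21, 10, 13, 12, 24, 25, 5, 4, 15, 20, 9, 3, 16]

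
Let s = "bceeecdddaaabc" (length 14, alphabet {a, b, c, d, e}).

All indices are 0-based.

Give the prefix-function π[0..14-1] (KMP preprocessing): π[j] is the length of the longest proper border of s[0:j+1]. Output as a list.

π[0] = 0
j=1 s[j]='c': π[1]=0 (border '')
j=2 s[j]='e': π[2]=0 (border '')
j=3 s[j]='e': π[3]=0 (border '')
j=4 s[j]='e': π[4]=0 (border '')
j=5 s[j]='c': π[5]=0 (border '')
j=6 s[j]='d': π[6]=0 (border '')
j=7 s[j]='d': π[7]=0 (border '')
j=8 s[j]='d': π[8]=0 (border '')
j=9 s[j]='a': π[9]=0 (border '')
j=10 s[j]='a': π[10]=0 (border '')
j=11 s[j]='a': π[11]=0 (border '')
j=12 s[j]='b': π[12]=1 (border 'b')
j=13 s[j]='c': π[13]=2 (border 'bc')

[0, 0, 0, 0, 0, 0, 0, 0, 0, 0, 0, 0, 1, 2]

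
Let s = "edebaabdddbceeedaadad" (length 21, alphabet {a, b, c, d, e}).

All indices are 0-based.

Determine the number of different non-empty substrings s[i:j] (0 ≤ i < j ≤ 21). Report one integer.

sorted suffixes:
  #0 SA[0]=4  'aabdddbceeedaadad'
  #1 SA[1]=16  'aadad'
  #2 SA[2]=5  'abdddbceeedaadad'
  #3 SA[3]=19  'ad'
  #4 SA[4]=17  'adad'
  #5 SA[5]=3  'baabdddbceeedaadad'
  #6 SA[6]=10  'bceeedaadad'
  #7 SA[7]=6  'bdddbceeedaadad'
  #8 SA[8]=11  'ceeedaadad'
  #9 SA[9]=20  'd'
  #10 SA[10]=15  'daadad'
  #11 SA[11]=18  'dad'
  #12 SA[12]=9  'dbceeedaadad'
  #13 SA[13]=8  'ddbceeedaadad'
  #14 SA[14]=7  'dddbceeedaadad'
  #15 SA[15]=1  'debaabdddbceeedaadad'
  #16 SA[16]=2  'ebaabdddbceeedaadad'
  #17 SA[17]=14  'edaadad'
  #18 SA[18]=0  'edebaabdddbceeedaadad'
  #19 SA[19]=13  'eedaadad'
  #20 SA[20]=12  'eeedaadad'

SA = [4, 16, 5, 19, 17, 3, 10, 6, 11, 20, 15, 18, 9, 8, 7, 1, 2, 14, 0, 13, 12]
[i] adj suffixes → lcp
  [1] 4/16 → 2 ('aa')
  [2] 16/5 → 1 ('a')
  [3] 5/19 → 1 ('a')
  [4] 19/17 → 2 ('ad')
  [5] 17/3 → 0 ('')
  [6] 3/10 → 1 ('b')
  [7] 10/6 → 1 ('b')
  [8] 6/11 → 0 ('')
  [9] 11/20 → 0 ('')
  [10] 20/15 → 1 ('d')
  [11] 15/18 → 2 ('da')
  [12] 18/9 → 1 ('d')
  [13] 9/8 → 1 ('d')
  [14] 8/7 → 2 ('dd')
  [15] 7/1 → 1 ('d')
  [16] 1/2 → 0 ('')
  [17] 2/14 → 1 ('e')
  [18] 14/0 → 2 ('ed')
  [19] 0/13 → 1 ('e')
  [20] 13/12 → 2 ('ee')

n(n+1)/2 = 21·22/2 = 231
Σ LCP = 0 + 2 + 1 + 1 + 2 + 0 + 1 + 1 + 0 + 0 + 1 + 2 + 1 + 1 + 2 + 1 + 0 + 1 + 2 + 1 + 2 = 22
distinct = 231 − 22 = 209

209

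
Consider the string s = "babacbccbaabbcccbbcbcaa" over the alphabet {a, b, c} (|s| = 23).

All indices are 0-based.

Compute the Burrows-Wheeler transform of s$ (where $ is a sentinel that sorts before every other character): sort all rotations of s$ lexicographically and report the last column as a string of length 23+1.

rank  rotation                  last
    0  $babacbccbaabbcccbbcbcaa  a
    1  a$babacbccbaabbcccbbcbca  a
    2  aa$babacbccbaabbcccbbcbc  c
    3  aabbcccbbcbcaa$babacbccb  b
    4  abacbccbaabbcccbbcbcaa$b  b
    5  abbcccbbcbcaa$babacbccba  a
    6  acbccbaabbcccbbcbcaa$bab  b
    7  baabbcccbbcbcaa$babacbcc  c
    8  babacbccbaabbcccbbcbcaa$  $
    9  bacbccbaabbcccbbcbcaa$ba  a
   10  bbcbcaa$babacbccbaabbccc  c
   11  bbcccbbcbcaa$babacbccbaa  a
   12  bcaa$babacbccbaabbcccbbc  c
   13  bcbcaa$babacbccbaabbcccb  b
   14  bccbaabbcccbbcbcaa$babac  c
   15  bcccbbcbcaa$babacbccbaab  b
   16  caa$babacbccbaabbcccbbcb  b
   17  cbaabbcccbbcbcaa$babacbc  c
   18  cbbcbcaa$babacbccbaabbcc  c
   19  cbcaa$babacbccbaabbcccbb  b
   20  cbccbaabbcccbbcbcaa$baba  a
   21  ccbaabbcccbbcbcaa$babacb  b
   22  ccbbcbcaa$babacbccbaabbc  c
   23  cccbbcbcaa$babacbccbaabb  b

aacbbabc$acacbcbbccbabcb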